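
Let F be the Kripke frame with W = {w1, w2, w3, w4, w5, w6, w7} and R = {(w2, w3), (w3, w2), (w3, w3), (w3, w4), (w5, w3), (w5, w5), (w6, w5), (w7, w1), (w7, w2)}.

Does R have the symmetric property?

Symmetric: no — w3 R w4 but not w4 R w3.

No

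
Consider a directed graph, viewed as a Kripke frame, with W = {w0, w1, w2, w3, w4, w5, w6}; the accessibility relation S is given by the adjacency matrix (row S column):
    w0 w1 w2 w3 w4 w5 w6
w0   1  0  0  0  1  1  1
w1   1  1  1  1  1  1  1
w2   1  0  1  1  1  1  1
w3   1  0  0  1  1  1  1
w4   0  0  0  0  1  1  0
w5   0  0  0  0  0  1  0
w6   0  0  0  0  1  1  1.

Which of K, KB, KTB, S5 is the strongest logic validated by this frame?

Symmetric (axiom B): no — w0 S w4 but not w4 S w0.
Reflexive (axiom T): yes — every world is S-related to itself.
Euclidean (axiom 5): no — w0 S w4 and w0 S w6, but not w4 S w6.
So F validates K; KB would additionally require S to be symmetric. The strongest is K.

K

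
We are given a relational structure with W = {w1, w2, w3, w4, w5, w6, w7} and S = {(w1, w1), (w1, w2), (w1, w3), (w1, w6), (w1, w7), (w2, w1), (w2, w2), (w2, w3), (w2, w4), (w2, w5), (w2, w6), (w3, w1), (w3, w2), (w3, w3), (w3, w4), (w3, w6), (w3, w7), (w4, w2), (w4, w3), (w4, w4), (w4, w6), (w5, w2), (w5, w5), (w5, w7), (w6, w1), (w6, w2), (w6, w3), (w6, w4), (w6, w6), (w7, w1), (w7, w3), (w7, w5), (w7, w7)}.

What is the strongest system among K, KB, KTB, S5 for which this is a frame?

Symmetric (axiom B): yes — every pair in S has its reverse in S.
Reflexive (axiom T): yes — every world is S-related to itself.
Euclidean (axiom 5): no — w1 S w2 and w1 S w7, but not w2 S w7.
So F validates K, KB, KTB; S5 would additionally require S to be Euclidean. The strongest is KTB.

KTB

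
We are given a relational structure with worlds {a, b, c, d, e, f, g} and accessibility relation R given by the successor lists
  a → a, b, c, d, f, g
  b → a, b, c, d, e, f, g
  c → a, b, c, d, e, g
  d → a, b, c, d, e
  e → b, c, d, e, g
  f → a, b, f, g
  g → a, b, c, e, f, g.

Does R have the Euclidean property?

Euclidean: no — a R c and a R f, but not c R f.

No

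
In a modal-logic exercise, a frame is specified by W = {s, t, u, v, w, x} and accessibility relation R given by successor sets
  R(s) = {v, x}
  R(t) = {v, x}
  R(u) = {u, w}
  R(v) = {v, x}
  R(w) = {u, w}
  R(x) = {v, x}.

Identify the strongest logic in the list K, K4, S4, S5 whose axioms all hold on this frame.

Transitive (axiom 4): yes — every two-step R-path is closed by a direct edge.
Reflexive (axiom T): no — s is not related to itself.
Euclidean (axiom 5): yes — any two successors of a common world are R-related.
So F validates K, K4; S4 would additionally require R to be reflexive. The strongest is K4.

K4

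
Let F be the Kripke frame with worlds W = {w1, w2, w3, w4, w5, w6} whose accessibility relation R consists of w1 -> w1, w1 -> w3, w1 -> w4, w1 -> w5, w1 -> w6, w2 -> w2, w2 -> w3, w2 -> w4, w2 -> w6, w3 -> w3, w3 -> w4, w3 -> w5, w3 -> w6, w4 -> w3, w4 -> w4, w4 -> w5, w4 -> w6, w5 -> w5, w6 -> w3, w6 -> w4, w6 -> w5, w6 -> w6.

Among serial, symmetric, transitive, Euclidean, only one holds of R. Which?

Serial: yes — every world has a successor (e.g. w1 R w1).
Symmetric: no — w1 R w3 but not w3 R w1.
Transitive: no — w2 R w3 and w3 R w5, but not w2 R w5.
Euclidean: no — w1 R w5 and w1 R w3, but not w5 R w3.
Only serial holds.

serial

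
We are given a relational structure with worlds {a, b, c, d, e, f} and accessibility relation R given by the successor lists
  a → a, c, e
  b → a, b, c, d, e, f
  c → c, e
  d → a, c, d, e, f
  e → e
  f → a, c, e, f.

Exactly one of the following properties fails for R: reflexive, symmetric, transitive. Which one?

Reflexive: yes — every world is R-related to itself.
Symmetric: no — a R c but not c R a.
Transitive: yes — every two-step R-path is closed by a direct edge.
Only symmetric fails.

symmetric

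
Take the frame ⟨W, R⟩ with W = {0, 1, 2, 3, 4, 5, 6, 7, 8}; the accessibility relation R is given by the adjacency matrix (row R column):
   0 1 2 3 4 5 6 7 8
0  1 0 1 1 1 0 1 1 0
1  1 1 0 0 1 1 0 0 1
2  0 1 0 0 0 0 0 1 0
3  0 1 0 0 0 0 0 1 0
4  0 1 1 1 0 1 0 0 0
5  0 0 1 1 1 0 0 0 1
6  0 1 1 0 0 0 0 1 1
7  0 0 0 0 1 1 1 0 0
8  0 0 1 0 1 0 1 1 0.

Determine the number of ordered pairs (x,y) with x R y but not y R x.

24

Enumerating: (0,2), (0,3), (0,4), (0,6), (0,7), (1,0), (1,5), (1,8), (2,1), (2,7), (3,1), (3,7), … and 12 more.
Total: 24.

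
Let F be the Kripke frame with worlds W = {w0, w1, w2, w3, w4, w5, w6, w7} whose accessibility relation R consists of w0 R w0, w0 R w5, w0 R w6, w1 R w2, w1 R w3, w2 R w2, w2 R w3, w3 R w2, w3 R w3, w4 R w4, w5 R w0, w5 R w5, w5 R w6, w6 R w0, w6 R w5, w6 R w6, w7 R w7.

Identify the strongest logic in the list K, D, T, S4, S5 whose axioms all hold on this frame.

Serial (axiom D): yes — every world has a successor (e.g. w0 R w0).
Reflexive (axiom T): no — w1 is not related to itself.
Transitive (axiom 4): yes — every two-step R-path is closed by a direct edge.
Euclidean (axiom 5): yes — any two successors of a common world are R-related.
So F validates K, D; T would additionally require R to be reflexive. The strongest is D.

D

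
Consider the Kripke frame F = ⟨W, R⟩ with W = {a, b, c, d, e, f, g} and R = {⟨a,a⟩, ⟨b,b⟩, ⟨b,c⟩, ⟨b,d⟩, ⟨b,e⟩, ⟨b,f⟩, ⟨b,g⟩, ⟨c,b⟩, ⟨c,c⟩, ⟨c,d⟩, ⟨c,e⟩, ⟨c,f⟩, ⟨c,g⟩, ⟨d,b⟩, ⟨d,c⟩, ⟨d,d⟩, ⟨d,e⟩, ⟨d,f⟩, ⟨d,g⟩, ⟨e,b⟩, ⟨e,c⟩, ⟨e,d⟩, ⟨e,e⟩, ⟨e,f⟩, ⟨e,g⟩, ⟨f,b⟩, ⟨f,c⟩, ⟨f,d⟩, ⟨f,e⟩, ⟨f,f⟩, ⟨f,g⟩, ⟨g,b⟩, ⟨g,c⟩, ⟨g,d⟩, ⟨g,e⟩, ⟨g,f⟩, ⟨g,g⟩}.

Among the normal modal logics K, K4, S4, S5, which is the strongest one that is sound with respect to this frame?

Transitive (axiom 4): yes — every two-step R-path is closed by a direct edge.
Reflexive (axiom T): yes — every world is R-related to itself.
Euclidean (axiom 5): yes — any two successors of a common world are R-related.
So F validates K, K4, S4, S5. The strongest is S5.

S5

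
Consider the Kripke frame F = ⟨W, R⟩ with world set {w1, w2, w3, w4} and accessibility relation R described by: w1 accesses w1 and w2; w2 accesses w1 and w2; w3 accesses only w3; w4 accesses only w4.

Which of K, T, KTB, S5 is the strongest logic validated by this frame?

Reflexive (axiom T): yes — every world is R-related to itself.
Symmetric (axiom B): yes — every pair in R has its reverse in R.
Euclidean (axiom 5): yes — any two successors of a common world are R-related.
So F validates K, T, KTB, S5. The strongest is S5.

S5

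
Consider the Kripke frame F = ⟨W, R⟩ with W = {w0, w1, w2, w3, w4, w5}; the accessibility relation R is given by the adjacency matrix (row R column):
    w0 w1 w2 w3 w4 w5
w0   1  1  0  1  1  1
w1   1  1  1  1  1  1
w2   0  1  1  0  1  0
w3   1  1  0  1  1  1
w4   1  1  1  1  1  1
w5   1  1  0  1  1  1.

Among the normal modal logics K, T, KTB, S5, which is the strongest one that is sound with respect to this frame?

KTB

Reflexive (axiom T): yes — every world is R-related to itself.
Symmetric (axiom B): yes — every pair in R has its reverse in R.
Euclidean (axiom 5): no — w1 R w0 and w1 R w2, but not w0 R w2.
So F validates K, T, KTB; S5 would additionally require R to be Euclidean. The strongest is KTB.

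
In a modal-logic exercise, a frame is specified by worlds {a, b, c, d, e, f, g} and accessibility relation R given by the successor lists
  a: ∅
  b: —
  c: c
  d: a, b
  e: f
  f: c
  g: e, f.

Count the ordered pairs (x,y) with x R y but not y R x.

Enumerating: (d,a), (d,b), (e,f), (f,c), (g,e), (g,f).

6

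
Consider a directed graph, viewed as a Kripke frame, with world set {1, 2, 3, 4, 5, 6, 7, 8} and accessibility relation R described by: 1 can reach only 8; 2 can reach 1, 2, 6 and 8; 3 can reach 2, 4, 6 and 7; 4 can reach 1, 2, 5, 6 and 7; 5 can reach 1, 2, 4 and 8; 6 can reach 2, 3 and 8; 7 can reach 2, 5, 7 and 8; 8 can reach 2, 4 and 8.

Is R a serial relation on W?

Yes

Serial: yes — every world has a successor (e.g. 1 R 8).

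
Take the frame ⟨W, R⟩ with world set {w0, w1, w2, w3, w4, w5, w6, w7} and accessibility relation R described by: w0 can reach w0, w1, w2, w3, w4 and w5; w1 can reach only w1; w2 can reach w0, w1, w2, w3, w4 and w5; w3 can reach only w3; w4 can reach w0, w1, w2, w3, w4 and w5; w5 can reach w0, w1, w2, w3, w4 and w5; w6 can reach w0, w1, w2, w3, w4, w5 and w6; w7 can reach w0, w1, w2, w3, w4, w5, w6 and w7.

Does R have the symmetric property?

No

Symmetric: no — w0 R w1 but not w1 R w0.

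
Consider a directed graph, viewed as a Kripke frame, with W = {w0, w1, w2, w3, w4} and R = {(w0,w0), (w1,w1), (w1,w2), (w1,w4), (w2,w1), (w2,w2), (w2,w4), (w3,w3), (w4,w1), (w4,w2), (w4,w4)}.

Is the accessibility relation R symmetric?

Yes

Symmetric: yes — every pair in R has its reverse in R.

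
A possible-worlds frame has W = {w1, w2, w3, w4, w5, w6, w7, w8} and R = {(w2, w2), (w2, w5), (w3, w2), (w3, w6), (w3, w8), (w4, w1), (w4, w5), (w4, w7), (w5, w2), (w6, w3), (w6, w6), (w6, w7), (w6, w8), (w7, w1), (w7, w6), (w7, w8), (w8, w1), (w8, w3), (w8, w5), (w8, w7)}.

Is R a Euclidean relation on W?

Euclidean: no — w3 R w2 and w3 R w6, but not w2 R w6.

No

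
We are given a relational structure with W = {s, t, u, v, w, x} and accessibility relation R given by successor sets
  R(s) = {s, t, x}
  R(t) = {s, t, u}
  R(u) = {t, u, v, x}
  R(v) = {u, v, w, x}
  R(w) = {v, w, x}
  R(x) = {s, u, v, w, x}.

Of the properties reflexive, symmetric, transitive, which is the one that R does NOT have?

Reflexive: yes — every world is R-related to itself.
Symmetric: yes — every pair in R has its reverse in R.
Transitive: no — s R t and t R u, but not s R u.
Only transitive fails.

transitive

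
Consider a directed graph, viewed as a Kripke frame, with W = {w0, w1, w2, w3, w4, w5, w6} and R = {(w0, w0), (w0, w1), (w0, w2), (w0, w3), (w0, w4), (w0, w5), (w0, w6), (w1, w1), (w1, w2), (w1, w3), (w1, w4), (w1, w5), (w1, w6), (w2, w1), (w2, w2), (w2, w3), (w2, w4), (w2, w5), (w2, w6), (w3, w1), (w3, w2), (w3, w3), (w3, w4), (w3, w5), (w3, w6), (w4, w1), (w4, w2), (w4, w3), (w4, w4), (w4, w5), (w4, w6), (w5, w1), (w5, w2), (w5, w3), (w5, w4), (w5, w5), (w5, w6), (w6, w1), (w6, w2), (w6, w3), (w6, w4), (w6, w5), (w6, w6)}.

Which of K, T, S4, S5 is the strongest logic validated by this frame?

Reflexive (axiom T): yes — every world is R-related to itself.
Transitive (axiom 4): yes — every two-step R-path is closed by a direct edge.
Euclidean (axiom 5): no — w0 R w1 and w0 R w0, but not w1 R w0.
So F validates K, T, S4; S5 would additionally require R to be Euclidean. The strongest is S4.

S4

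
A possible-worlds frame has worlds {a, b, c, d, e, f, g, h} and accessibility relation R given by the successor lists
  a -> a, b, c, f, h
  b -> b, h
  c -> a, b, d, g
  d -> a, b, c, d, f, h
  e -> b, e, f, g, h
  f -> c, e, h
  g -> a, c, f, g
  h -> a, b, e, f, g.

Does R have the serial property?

Serial: yes — every world has a successor (e.g. a R a).

Yes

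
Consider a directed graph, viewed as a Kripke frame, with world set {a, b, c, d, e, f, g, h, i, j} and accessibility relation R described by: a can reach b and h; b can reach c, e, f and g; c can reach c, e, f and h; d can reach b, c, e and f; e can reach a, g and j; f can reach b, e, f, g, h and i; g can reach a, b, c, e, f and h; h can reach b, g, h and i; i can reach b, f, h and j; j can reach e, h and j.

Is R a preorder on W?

Reflexive: no — a is not related to itself.
Transitive: no — a R b and b R c, but not a R c.
So R is not a preorder.

No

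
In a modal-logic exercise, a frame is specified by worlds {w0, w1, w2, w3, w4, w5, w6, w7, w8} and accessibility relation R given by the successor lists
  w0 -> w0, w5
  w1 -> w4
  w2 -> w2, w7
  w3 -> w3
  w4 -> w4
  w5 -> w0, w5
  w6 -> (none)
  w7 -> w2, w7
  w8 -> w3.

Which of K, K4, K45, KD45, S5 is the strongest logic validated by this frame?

K45

Transitive (axiom 4): yes — every two-step R-path is closed by a direct edge.
Euclidean (axiom 5): yes — any two successors of a common world are R-related.
Serial (axiom D): no — w6 has no R-successor.
Reflexive (axiom T): no — w1 is not related to itself.
So F validates K, K4, K45; KD45 would additionally require R to be serial. The strongest is K45.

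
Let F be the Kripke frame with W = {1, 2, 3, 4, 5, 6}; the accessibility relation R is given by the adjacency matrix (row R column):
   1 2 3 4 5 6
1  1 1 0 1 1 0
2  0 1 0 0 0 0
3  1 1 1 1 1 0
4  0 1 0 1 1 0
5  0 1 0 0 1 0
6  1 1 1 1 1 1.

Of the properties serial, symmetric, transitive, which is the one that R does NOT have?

symmetric

Serial: yes — every world has a successor (e.g. 1 R 1).
Symmetric: no — 1 R 2 but not 2 R 1.
Transitive: yes — every two-step R-path is closed by a direct edge.
Only symmetric fails.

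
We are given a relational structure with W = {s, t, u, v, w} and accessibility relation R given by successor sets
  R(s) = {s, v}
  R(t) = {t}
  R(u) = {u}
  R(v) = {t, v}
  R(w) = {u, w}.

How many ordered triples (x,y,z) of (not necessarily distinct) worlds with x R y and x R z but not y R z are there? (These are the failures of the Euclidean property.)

3

Enumerating: (s,v,s), (v,t,v), (w,u,w).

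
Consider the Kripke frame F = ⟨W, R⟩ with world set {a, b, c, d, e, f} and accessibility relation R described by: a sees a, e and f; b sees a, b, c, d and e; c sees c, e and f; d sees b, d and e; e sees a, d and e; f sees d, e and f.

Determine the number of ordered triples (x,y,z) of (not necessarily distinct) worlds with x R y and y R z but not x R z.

14

Enumerating: (a,e,d), (a,f,d), (b,a,f), (b,c,f), (c,e,a), (c,e,d), (c,f,d), (d,b,a), (d,b,c), (d,e,a), (e,a,f), (e,d,b), (f,d,b), (f,e,a).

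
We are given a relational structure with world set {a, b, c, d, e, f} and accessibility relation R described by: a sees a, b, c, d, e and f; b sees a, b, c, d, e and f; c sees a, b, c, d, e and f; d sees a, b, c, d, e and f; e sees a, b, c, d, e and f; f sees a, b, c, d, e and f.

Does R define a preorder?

Reflexive: yes — every world is R-related to itself.
Transitive: yes — every two-step R-path is closed by a direct edge.
So R is a preorder.

Yes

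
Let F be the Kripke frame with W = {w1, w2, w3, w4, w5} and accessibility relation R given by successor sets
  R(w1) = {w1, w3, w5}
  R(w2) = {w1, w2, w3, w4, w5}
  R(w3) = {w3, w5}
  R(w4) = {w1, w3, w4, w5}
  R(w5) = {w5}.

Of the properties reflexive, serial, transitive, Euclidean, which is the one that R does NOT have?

Reflexive: yes — every world is R-related to itself.
Serial: yes — every world has a successor (e.g. w1 R w1).
Transitive: yes — every two-step R-path is closed by a direct edge.
Euclidean: no — w1 R w5 and w1 R w3, but not w5 R w3.
Only Euclidean fails.

Euclidean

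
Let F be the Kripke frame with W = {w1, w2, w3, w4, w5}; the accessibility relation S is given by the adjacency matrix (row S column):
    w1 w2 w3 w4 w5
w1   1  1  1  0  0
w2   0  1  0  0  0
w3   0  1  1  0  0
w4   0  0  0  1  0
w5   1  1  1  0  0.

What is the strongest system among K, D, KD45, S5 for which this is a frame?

Serial (axiom D): yes — every world has a successor (e.g. w1 S w1).
Euclidean (axiom 5): no — w1 S w2 and w1 S w3, but not w2 S w3.
Transitive (axiom 4): yes — every two-step S-path is closed by a direct edge.
Reflexive (axiom T): no — w5 is not related to itself.
So F validates K, D; KD45 would additionally require S to be Euclidean. The strongest is D.

D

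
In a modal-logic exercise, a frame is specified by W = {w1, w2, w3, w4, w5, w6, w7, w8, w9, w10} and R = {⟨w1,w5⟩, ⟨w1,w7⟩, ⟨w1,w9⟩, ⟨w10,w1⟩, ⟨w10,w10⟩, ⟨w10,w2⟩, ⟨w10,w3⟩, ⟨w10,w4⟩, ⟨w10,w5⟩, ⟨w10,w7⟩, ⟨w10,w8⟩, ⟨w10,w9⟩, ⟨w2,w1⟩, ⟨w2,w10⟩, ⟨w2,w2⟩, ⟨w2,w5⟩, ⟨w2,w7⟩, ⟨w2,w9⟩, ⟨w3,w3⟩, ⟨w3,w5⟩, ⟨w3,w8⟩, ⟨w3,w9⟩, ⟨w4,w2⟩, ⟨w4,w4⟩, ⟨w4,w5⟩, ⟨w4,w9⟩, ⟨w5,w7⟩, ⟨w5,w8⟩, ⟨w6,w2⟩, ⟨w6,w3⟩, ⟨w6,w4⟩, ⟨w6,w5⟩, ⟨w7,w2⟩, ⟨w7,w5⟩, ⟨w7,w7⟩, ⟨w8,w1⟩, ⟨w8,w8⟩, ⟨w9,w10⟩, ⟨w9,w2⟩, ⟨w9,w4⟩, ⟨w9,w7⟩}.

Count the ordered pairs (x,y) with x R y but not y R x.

23

Enumerating: (w1,w5), (w1,w7), (w1,w9), (w10,w1), (w10,w3), (w10,w4), (w10,w5), (w10,w7), (w10,w8), (w2,w1), (w2,w5), (w3,w5), … and 11 more.
Total: 23.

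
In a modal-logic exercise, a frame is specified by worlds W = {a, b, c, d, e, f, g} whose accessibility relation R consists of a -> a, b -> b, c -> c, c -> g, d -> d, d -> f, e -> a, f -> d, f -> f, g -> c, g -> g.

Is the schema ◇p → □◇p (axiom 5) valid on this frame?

By correspondence theory, 5 is valid on a frame iff R is Euclidean.
Euclidean: yes — any two successors of a common world are R-related.

Yes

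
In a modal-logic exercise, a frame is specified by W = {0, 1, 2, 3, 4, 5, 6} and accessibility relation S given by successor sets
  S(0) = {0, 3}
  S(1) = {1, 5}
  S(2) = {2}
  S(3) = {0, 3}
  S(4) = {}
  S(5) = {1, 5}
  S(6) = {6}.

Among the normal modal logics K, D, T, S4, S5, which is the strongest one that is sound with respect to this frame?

Serial (axiom D): no — 4 has no S-successor.
Reflexive (axiom T): no — 4 is not related to itself.
Transitive (axiom 4): yes — every two-step S-path is closed by a direct edge.
Euclidean (axiom 5): yes — any two successors of a common world are S-related.
So F validates K; D would additionally require S to be serial. The strongest is K.

K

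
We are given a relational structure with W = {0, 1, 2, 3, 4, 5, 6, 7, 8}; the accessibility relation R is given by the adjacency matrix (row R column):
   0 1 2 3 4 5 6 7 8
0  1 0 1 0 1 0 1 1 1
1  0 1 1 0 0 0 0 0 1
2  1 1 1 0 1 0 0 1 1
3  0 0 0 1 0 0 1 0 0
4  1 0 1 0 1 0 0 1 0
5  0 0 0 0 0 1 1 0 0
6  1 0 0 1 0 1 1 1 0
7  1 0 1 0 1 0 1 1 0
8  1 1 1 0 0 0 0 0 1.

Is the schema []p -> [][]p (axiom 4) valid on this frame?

No

Axiom 4 corresponds to the accessibility relation being transitive.
Transitive: no — 0 R 2 and 2 R 1, but not 0 R 1.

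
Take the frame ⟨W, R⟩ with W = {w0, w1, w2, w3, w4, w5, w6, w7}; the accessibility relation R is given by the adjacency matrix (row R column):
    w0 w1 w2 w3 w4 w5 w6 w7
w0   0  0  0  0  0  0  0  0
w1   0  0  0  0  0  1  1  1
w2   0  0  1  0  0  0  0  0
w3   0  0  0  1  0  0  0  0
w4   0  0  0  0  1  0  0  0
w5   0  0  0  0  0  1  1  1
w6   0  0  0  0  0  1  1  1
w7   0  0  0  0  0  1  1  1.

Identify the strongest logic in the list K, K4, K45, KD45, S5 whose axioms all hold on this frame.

K45

Transitive (axiom 4): yes — every two-step R-path is closed by a direct edge.
Euclidean (axiom 5): yes — any two successors of a common world are R-related.
Serial (axiom D): no — w0 has no R-successor.
Reflexive (axiom T): no — w0 is not related to itself.
So F validates K, K4, K45; KD45 would additionally require R to be serial. The strongest is K45.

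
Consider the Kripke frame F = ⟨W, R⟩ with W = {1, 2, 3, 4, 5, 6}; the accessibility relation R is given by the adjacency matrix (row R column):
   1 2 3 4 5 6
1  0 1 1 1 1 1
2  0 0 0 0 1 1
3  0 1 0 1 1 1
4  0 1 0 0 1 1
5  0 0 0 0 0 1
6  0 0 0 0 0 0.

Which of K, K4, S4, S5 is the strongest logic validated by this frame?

Transitive (axiom 4): yes — every two-step R-path is closed by a direct edge.
Reflexive (axiom T): no — 1 is not related to itself.
Euclidean (axiom 5): no — 1 R 2 and 1 R 3, but not 2 R 3.
So F validates K, K4; S4 would additionally require R to be reflexive. The strongest is K4.

K4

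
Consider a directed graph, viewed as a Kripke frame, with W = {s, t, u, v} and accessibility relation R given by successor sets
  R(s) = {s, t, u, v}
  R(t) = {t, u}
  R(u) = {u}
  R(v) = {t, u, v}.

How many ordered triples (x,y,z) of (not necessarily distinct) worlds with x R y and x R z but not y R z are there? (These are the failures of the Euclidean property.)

Enumerating: (s,t,s), (s,t,v), (s,u,s), (s,u,t), (s,u,v), (s,v,s), (t,u,t), (v,t,v), (v,u,t), (v,u,v).

10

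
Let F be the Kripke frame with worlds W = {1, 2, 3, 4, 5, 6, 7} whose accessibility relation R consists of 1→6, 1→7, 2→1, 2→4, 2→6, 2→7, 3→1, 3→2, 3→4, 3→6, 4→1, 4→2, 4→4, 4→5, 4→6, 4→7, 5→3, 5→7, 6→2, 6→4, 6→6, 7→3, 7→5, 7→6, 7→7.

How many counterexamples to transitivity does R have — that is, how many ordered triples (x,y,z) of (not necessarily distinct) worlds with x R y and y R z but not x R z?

Enumerating: (1,6,2), (1,6,4), (1,7,3), (1,7,5), (2,4,2), (2,4,5), (2,6,2), (2,7,3), (2,7,5), (3,1,7), (3,2,7), (3,4,5), … and 19 more.
Total: 31.

31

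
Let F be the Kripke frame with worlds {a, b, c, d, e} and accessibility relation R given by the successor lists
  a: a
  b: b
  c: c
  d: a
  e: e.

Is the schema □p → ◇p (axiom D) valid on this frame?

The schema D characterises exactly the serial frames.
Serial: yes — every world has a successor (e.g. a R a).

Yes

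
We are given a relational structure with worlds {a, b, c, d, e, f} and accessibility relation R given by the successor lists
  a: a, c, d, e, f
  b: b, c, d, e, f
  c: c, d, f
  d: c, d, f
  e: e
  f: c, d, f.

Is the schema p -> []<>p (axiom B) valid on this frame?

The schema B characterises exactly the symmetric frames.
Symmetric: no — a R c but not c R a.

No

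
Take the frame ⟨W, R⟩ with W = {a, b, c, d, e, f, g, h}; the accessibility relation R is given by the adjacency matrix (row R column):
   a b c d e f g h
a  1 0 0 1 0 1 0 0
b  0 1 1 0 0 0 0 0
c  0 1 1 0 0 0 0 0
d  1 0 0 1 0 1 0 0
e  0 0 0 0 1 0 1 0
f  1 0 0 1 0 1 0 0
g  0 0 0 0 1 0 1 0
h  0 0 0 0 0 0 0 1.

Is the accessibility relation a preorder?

Yes

Reflexive: yes — every world is R-related to itself.
Transitive: yes — every two-step R-path is closed by a direct edge.
So R is a preorder.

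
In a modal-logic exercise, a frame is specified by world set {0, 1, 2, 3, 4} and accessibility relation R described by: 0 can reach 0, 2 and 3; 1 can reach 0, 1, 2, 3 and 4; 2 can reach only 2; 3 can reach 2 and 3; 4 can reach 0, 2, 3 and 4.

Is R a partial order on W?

Reflexive: yes — every world is R-related to itself.
Transitive: yes — every two-step R-path is closed by a direct edge.
Antisymmetric: yes — no distinct pair is related both ways.
So R is a partial order.

Yes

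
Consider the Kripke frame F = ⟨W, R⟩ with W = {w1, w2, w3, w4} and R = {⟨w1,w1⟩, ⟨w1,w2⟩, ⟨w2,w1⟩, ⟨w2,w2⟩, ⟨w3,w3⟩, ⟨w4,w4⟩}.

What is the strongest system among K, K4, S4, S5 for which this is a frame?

S5

Transitive (axiom 4): yes — every two-step R-path is closed by a direct edge.
Reflexive (axiom T): yes — every world is R-related to itself.
Euclidean (axiom 5): yes — any two successors of a common world are R-related.
So F validates K, K4, S4, S5. The strongest is S5.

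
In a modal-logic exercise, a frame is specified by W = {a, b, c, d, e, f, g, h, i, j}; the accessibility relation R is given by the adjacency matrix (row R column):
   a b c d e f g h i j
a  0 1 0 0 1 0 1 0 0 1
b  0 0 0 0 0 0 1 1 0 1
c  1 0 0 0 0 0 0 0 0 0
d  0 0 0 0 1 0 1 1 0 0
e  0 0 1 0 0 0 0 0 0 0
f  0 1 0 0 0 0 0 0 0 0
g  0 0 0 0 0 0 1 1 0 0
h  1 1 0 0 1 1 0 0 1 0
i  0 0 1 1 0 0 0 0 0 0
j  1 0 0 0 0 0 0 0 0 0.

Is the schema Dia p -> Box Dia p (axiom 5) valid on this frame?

No

Axiom 5 corresponds to the accessibility relation being Euclidean.
Euclidean: no — a R b and a R e, but not b R e.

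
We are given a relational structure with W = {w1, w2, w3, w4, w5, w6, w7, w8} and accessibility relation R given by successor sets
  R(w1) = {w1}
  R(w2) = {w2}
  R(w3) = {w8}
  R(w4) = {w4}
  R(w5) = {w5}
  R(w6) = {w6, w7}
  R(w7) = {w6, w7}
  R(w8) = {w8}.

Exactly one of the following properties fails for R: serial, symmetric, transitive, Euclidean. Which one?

symmetric

Serial: yes — every world has a successor (e.g. w1 R w1).
Symmetric: no — w3 R w8 but not w8 R w3.
Transitive: yes — every two-step R-path is closed by a direct edge.
Euclidean: yes — any two successors of a common world are R-related.
Only symmetric fails.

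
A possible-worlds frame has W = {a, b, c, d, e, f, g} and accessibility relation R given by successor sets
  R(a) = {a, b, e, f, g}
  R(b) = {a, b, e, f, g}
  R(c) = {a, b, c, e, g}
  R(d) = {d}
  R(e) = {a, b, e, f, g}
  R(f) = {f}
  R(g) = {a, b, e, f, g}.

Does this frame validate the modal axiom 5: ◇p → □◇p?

No

Axiom 5 corresponds to the accessibility relation being Euclidean.
Euclidean: no — a R f and a R b, but not f R b.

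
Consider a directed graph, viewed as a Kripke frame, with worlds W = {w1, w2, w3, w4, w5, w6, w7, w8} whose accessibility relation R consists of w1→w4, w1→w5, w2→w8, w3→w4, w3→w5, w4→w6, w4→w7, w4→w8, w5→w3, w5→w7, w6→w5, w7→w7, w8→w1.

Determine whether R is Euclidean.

Euclidean: no — w1 R w4 and w1 R w5, but not w4 R w5.

No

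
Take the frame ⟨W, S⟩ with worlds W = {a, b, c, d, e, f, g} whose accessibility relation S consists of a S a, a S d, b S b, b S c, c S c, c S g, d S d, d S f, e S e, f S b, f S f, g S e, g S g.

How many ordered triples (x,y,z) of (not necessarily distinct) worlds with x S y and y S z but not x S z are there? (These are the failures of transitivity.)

Enumerating: (a,d,f), (b,c,g), (c,g,e), (d,f,b), (f,b,c).

5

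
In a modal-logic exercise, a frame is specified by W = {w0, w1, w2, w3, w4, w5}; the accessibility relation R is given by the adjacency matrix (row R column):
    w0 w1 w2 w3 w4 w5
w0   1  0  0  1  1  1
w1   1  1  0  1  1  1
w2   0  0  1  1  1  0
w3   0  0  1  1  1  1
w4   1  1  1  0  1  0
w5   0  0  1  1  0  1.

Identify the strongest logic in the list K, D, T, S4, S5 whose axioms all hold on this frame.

T

Serial (axiom D): yes — every world has a successor (e.g. w0 R w0).
Reflexive (axiom T): yes — every world is R-related to itself.
Transitive (axiom 4): no — w0 R w3 and w3 R w2, but not w0 R w2.
Euclidean (axiom 5): no — w0 R w4 and w0 R w3, but not w4 R w3.
So F validates K, D, T; S4 would additionally require R to be transitive. The strongest is T.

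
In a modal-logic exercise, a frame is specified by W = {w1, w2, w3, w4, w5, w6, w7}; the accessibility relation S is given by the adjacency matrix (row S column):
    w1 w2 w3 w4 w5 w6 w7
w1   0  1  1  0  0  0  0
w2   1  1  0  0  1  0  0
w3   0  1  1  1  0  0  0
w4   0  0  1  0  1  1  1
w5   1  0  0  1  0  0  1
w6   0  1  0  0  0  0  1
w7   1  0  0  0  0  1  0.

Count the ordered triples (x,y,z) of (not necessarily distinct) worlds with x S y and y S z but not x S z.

31

Enumerating: (w1,w2,w1), (w1,w2,w5), (w1,w3,w4), (w2,w1,w3), (w2,w5,w4), (w2,w5,w7), (w3,w2,w1), (w3,w2,w5), (w3,w4,w5), (w3,w4,w6), (w3,w4,w7), (w4,w3,w2), … and 19 more.
Total: 31.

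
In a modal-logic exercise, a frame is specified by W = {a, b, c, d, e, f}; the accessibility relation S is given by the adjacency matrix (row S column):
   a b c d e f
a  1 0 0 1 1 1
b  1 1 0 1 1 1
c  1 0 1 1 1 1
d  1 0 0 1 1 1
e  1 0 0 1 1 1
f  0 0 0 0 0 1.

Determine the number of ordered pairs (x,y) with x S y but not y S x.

11

Enumerating: (a,f), (b,a), (b,d), (b,e), (b,f), (c,a), (c,d), (c,e), (c,f), (d,f), (e,f).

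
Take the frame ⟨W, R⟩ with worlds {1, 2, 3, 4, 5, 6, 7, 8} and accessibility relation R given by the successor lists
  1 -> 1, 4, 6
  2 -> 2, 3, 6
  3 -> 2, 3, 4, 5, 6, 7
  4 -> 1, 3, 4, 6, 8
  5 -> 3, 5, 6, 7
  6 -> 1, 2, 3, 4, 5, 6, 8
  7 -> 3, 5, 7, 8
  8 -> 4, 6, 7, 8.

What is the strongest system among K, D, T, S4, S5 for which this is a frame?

T

Serial (axiom D): yes — every world has a successor (e.g. 1 R 1).
Reflexive (axiom T): yes — every world is R-related to itself.
Transitive (axiom 4): no — 1 R 4 and 4 R 3, but not 1 R 3.
Euclidean (axiom 5): no — 3 R 2 and 3 R 4, but not 2 R 4.
So F validates K, D, T; S4 would additionally require R to be transitive. The strongest is T.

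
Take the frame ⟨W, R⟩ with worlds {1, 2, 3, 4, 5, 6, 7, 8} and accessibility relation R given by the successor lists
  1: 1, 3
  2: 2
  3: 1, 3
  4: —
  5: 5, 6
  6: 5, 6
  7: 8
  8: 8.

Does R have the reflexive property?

No

Reflexive: no — 4 is not related to itself.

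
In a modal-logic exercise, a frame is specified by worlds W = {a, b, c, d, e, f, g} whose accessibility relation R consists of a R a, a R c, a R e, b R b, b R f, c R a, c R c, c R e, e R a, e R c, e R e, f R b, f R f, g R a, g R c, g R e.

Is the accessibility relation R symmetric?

Symmetric: no — g R a but not a R g.

No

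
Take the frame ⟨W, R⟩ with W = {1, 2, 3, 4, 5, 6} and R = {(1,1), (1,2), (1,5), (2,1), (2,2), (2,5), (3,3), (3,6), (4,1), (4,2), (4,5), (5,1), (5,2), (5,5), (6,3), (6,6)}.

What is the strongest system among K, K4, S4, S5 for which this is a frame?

K4

Transitive (axiom 4): yes — every two-step R-path is closed by a direct edge.
Reflexive (axiom T): no — 4 is not related to itself.
Euclidean (axiom 5): yes — any two successors of a common world are R-related.
So F validates K, K4; S4 would additionally require R to be reflexive. The strongest is K4.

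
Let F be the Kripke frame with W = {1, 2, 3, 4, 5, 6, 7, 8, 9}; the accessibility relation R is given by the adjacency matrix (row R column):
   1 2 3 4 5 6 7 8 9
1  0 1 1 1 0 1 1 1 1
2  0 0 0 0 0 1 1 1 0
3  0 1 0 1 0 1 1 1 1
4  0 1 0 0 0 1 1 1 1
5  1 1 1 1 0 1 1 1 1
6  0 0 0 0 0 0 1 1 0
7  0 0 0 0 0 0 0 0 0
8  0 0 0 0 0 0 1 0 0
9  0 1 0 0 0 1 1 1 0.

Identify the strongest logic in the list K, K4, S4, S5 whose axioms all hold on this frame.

K4

Transitive (axiom 4): yes — every two-step R-path is closed by a direct edge.
Reflexive (axiom T): no — 1 is not related to itself.
Euclidean (axiom 5): no — 1 R 2 and 1 R 3, but not 2 R 3.
So F validates K, K4; S4 would additionally require R to be reflexive. The strongest is K4.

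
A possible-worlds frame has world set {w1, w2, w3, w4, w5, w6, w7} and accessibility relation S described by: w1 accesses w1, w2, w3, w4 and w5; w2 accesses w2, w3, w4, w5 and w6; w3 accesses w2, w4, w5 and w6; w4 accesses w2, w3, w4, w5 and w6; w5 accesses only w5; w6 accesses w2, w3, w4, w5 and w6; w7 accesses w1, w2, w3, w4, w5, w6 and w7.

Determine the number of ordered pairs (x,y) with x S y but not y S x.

Enumerating: (w1,w2), (w1,w3), (w1,w4), (w1,w5), (w2,w5), (w3,w5), (w4,w5), (w6,w5), (w7,w1), (w7,w2), (w7,w3), (w7,w4), (w7,w5), (w7,w6).

14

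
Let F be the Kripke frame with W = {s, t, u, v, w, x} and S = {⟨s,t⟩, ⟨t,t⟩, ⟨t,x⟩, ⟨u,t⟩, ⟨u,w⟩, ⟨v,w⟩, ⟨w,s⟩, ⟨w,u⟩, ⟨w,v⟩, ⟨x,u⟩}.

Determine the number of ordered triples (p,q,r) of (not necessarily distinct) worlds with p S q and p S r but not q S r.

16

Enumerating: (t,x,t), (t,x,x), (u,t,w), (u,w,t), (u,w,w), (v,w,w), (w,s,s), (w,s,u), (w,s,v), (w,u,s), (w,u,u), (w,u,v), (w,v,s), (w,v,u), (w,v,v), (x,u,u).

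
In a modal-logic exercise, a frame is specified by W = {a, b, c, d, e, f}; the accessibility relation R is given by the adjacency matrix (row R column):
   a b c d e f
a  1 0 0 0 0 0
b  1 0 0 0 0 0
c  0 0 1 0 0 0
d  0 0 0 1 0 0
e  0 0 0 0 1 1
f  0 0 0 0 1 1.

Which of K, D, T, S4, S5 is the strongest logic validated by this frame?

Serial (axiom D): yes — every world has a successor (e.g. a R a).
Reflexive (axiom T): no — b is not related to itself.
Transitive (axiom 4): yes — every two-step R-path is closed by a direct edge.
Euclidean (axiom 5): yes — any two successors of a common world are R-related.
So F validates K, D; T would additionally require R to be reflexive. The strongest is D.

D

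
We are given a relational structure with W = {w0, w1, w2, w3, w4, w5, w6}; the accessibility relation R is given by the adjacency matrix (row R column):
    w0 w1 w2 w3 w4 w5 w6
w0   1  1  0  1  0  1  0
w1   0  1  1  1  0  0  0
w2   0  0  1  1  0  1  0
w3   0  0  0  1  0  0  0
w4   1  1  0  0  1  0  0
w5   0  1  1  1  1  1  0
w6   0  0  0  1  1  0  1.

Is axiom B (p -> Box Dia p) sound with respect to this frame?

By correspondence theory, B is valid on a frame iff R is symmetric.
Symmetric: no — w0 R w1 but not w1 R w0.

No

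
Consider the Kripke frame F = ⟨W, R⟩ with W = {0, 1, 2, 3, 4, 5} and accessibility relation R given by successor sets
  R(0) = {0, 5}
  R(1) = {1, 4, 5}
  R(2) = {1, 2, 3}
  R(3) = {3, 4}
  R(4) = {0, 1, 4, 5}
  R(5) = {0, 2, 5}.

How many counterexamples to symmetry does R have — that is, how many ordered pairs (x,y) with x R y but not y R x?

7

Enumerating: (1,5), (2,1), (2,3), (3,4), (4,0), (4,5), (5,2).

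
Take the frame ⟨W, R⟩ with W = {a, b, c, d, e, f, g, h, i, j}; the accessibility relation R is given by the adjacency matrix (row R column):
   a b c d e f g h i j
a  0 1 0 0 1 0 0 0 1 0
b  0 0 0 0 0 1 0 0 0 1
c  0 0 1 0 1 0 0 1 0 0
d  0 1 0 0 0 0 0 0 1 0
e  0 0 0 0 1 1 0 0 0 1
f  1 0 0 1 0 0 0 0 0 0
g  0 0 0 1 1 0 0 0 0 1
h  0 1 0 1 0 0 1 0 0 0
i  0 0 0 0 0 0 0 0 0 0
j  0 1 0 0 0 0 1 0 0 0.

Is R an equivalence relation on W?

No

Reflexive: no — a is not related to itself.
Symmetric: no — a R b but not b R a.
Transitive: no — a R b and b R f, but not a R f.
So R is not an equivalence relation.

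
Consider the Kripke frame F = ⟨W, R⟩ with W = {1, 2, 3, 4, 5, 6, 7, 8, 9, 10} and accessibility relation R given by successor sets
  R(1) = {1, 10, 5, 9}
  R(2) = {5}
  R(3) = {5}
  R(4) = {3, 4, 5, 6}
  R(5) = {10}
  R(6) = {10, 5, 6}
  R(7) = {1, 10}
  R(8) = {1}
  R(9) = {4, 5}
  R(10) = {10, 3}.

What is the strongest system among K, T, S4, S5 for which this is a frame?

Reflexive (axiom T): no — 2 is not related to itself.
Transitive (axiom 4): no — 1 R 10 and 10 R 3, but not 1 R 3.
Euclidean (axiom 5): no — 1 R 10 and 1 R 5, but not 10 R 5.
So F validates K; T would additionally require R to be reflexive. The strongest is K.

K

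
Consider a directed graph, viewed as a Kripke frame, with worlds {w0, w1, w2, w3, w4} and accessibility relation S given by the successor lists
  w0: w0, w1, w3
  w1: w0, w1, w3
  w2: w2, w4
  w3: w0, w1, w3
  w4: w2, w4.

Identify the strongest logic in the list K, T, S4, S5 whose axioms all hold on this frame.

Reflexive (axiom T): yes — every world is S-related to itself.
Transitive (axiom 4): yes — every two-step S-path is closed by a direct edge.
Euclidean (axiom 5): yes — any two successors of a common world are S-related.
So F validates K, T, S4, S5. The strongest is S5.

S5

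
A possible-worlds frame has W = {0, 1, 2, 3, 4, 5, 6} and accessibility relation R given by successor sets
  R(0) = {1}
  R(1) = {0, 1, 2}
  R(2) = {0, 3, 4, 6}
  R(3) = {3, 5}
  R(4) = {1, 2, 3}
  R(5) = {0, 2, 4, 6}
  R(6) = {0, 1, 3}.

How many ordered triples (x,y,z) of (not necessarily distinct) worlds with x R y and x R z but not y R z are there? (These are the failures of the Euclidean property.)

Enumerating: (1,0,0), (1,0,2), (1,2,1), (1,2,2), (2,0,0), (2,0,3), (2,0,4), (2,0,6), (2,3,0), (2,3,4), (2,3,6), (2,4,0), … and 27 more.
Total: 39.

39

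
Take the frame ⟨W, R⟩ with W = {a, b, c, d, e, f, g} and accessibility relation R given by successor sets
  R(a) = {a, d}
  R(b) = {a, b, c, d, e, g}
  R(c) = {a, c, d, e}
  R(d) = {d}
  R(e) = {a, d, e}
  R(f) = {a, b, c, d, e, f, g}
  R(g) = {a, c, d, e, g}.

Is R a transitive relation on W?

Transitive: yes — every two-step R-path is closed by a direct edge.

Yes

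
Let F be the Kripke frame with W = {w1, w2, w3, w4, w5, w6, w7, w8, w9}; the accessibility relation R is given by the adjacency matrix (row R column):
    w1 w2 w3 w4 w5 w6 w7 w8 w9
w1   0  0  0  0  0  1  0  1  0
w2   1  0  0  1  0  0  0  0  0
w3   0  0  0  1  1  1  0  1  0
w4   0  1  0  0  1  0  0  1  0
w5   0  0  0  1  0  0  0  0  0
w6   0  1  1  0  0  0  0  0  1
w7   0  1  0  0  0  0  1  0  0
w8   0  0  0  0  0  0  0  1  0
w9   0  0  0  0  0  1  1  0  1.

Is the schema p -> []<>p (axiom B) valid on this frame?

The schema B characterises exactly the symmetric frames.
Symmetric: no — w1 R w6 but not w6 R w1.

No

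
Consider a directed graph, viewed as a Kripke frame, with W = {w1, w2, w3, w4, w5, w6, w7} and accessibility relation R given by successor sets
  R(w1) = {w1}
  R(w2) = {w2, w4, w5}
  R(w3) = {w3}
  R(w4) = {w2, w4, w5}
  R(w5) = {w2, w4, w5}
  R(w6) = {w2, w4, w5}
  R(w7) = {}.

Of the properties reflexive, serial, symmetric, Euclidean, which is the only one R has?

Euclidean

Reflexive: no — w6 is not related to itself.
Serial: no — w7 has no R-successor.
Symmetric: no — w6 R w2 but not w2 R w6.
Euclidean: yes — any two successors of a common world are R-related.
Only Euclidean holds.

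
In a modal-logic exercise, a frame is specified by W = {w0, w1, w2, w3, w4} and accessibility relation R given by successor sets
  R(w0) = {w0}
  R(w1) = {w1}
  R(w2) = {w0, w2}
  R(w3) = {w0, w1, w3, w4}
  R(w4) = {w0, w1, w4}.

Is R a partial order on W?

Yes

Reflexive: yes — every world is R-related to itself.
Transitive: yes — every two-step R-path is closed by a direct edge.
Antisymmetric: yes — no distinct pair is related both ways.
So R is a partial order.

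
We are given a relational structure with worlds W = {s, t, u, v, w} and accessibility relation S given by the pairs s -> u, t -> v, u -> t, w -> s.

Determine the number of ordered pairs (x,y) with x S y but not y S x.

4

Enumerating: (s,u), (t,v), (u,t), (w,s).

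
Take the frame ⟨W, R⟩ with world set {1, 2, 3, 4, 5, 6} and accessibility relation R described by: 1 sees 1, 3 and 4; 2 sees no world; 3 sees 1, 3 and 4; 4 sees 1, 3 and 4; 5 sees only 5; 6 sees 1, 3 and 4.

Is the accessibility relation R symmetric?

Symmetric: no — 6 R 1 but not 1 R 6.

No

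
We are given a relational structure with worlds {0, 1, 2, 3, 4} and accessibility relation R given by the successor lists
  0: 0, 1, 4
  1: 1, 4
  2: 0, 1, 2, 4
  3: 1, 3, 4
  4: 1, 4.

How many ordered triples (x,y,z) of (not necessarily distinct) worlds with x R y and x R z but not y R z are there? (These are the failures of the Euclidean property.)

Enumerating: (0,1,0), (0,4,0), (2,0,2), (2,1,0), (2,1,2), (2,4,0), (2,4,2), (3,1,3), (3,4,3).

9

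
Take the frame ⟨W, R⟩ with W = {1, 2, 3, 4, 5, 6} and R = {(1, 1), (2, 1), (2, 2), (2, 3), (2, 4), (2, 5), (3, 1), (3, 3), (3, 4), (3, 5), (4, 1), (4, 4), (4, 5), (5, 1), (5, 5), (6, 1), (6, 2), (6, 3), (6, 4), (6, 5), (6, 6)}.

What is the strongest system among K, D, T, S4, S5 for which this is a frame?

S4

Serial (axiom D): yes — every world has a successor (e.g. 1 R 1).
Reflexive (axiom T): yes — every world is R-related to itself.
Transitive (axiom 4): yes — every two-step R-path is closed by a direct edge.
Euclidean (axiom 5): no — 2 R 1 and 2 R 3, but not 1 R 3.
So F validates K, D, T, S4; S5 would additionally require R to be Euclidean. The strongest is S4.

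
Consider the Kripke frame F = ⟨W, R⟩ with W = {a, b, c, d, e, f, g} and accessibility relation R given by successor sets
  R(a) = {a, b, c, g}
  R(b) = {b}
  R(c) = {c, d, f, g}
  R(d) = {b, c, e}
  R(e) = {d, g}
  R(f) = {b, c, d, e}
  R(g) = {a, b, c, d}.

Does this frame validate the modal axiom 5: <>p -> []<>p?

The schema 5 characterises exactly the Euclidean frames.
Euclidean: no — a R b and a R c, but not b R c.

No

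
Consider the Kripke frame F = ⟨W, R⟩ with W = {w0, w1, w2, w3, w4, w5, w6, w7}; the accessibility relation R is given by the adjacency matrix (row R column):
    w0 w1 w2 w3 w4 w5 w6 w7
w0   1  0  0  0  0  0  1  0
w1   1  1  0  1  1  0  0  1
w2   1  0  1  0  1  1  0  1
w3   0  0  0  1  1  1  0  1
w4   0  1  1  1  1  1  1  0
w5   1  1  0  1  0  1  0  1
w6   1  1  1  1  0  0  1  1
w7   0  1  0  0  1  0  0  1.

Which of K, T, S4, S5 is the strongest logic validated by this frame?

T

Reflexive (axiom T): yes — every world is R-related to itself.
Transitive (axiom 4): no — w0 R w6 and w6 R w1, but not w0 R w1.
Euclidean (axiom 5): no — w1 R w0 and w1 R w3, but not w0 R w3.
So F validates K, T; S4 would additionally require R to be transitive. The strongest is T.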